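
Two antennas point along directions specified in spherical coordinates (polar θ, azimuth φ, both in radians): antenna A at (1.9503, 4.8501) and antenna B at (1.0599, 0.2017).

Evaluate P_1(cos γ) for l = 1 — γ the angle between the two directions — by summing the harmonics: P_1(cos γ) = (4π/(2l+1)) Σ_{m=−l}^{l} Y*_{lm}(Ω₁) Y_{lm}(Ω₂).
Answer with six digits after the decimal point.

Expand P_1 via completeness: Σ_{m} conj(Y_{1,m}) at Ω₁ times Y_{1,m} at Ω₂ —
  m=-1: (+0.044054-0.317874i) × (+0.295267-0.060376i) = -0.006184-0.096517i  (running Σ = -0.006184-0.096517i)
  m=0: (-0.181007-0.000000i) × (+0.238907+0.000000i) = -0.043244-0.000000i  (running Σ = -0.049428-0.096517i)
  m=1: (-0.044054-0.317874i) × (-0.295267-0.060376i) = -0.006184+0.096517i  (running Σ = -0.055613+0.000000i)
Total Σ_m = -0.055613+0.000000i. Multiply by 4.188790: -0.232951+0.000000i. P_1(cos γ) = -0.232951

-0.232951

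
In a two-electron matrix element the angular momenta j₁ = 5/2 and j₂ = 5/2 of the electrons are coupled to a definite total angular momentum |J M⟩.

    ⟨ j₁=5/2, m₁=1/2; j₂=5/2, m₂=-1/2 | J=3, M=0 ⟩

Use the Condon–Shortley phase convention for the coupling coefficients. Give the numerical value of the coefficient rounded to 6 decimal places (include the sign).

j₁+j₂−J=2  J+j₁−j₂=3  J−j₁+j₂=3  j₁+j₂+J+1=9
(j₁±m₁, j₂±m₂, J±M) = (3,2,2,3,3,3)
P² = 36/5
sum k=0..2:
  [0] +1/8 = 1/8
  [1] −1/4 = -1/4
  [2] +1/72 = 1/72
S = -1/9
C² = P²·S² = 4/45 ; C = -0.298142

−√(4/45) ≈ -0.298142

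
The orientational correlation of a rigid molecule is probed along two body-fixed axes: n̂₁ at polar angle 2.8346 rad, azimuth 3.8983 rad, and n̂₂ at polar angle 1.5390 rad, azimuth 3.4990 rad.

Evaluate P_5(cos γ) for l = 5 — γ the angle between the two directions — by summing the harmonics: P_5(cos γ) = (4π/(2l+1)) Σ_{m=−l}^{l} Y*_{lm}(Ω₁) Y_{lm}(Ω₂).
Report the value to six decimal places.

0.338914

Addition theorem: P_5(cos γ) = (4π/11) Σ_m Y*_{lm}(Ω₁) Y_{lm}(Ω₂), m = −5…5:
  [-5]  conj(Y_{5,-5})(Ω₁) = 0.00094 + 0.00070j ; Y_{5,-5}(Ω₂) = 0.09933 + 0.45218j ; Δ = -0.00022 + 0.00049j
  [-4]  conj(Y_{5,-4})(Ω₁) = 0.01159 - 0.00134j ; Y_{5,-4}(Ω₂) = 0.00655 - 0.04610j ; Δ = 0.00001 - 0.00054j
  [-3]  conj(Y_{5,-3})(Ω₁) = 0.04411 - 0.05244j ; Y_{5,-3}(Ω₂) = 0.16367 - 0.30061j ; Δ = -0.00855 - 0.02184j
  [-2]  conj(Y_{5,-2})(Ω₁) = -0.01460 - 0.25423j ; Y_{5,-2}(Ω₂) = -0.04053 + 0.03517j ; Δ = 0.00953 + 0.00979j
  [-1]  conj(Y_{5,-1})(Ω₁) = -0.39537 - 0.37331j ; Y_{5,-1}(Ω₂) = -0.29565 + 0.11041j ; Δ = 0.15811 + 0.06672j
  [+0]  conj(Y_{5,0})(Ω₁) = -0.38031 + 0.00000j ; Y_{5,0}(Ω₂) = 0.05551 + 0.00000j ; Δ = -0.02111 + 0.00000j
  [+1]  conj(Y_{5,1})(Ω₁) = 0.39537 - 0.37331j ; Y_{5,1}(Ω₂) = 0.29565 + 0.11041j ; Δ = 0.15811 - 0.06672j
  [+2]  conj(Y_{5,2})(Ω₁) = -0.01460 + 0.25423j ; Y_{5,2}(Ω₂) = -0.04053 - 0.03517j ; Δ = 0.00953 - 0.00979j
  [+3]  conj(Y_{5,3})(Ω₁) = -0.04411 - 0.05244j ; Y_{5,3}(Ω₂) = -0.16367 - 0.30061j ; Δ = -0.00855 + 0.02184j
  [+4]  conj(Y_{5,4})(Ω₁) = 0.01159 + 0.00134j ; Y_{5,4}(Ω₂) = 0.00655 + 0.04610j ; Δ = 0.00001 + 0.00054j
  [+5]  conj(Y_{5,5})(Ω₁) = -0.00094 + 0.00070j ; Y_{5,5}(Ω₂) = -0.09933 + 0.45218j ; Δ = -0.00022 - 0.00049j
Σ over m = 0.29667 - 0.00000j; ×(4π/11) → 0.33891 - 0.00000j. Real part: 0.338914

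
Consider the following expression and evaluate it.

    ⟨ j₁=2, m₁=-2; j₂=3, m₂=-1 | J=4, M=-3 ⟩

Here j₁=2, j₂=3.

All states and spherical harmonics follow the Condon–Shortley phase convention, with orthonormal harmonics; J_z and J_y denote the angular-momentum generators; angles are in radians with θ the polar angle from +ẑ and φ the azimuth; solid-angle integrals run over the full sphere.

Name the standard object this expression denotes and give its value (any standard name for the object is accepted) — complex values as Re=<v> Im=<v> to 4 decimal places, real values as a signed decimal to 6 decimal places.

This is a Clebsch–Gordan (vector-coupling) coefficient.
√[9·1!3!5!/10! · 0!4!2!4!1!7!] = √(10368)
  +(−1)^1/∏(1,0,3,1,0,4)! = -1/144  (running -1/144)
⟨..|..⟩ = √(10368)·(-1/144) = -0.707107

Clebsch–Gordan coefficient, −√(1/2) ≈ -0.707107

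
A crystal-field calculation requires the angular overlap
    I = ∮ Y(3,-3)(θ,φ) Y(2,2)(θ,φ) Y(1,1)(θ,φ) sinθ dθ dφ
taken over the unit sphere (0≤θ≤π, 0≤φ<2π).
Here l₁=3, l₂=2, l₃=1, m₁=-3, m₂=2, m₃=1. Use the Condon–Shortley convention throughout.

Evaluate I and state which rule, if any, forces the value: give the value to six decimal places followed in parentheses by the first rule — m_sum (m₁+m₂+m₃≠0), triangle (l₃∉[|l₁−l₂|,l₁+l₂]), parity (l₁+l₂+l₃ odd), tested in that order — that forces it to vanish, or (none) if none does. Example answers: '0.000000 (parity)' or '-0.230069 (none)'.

Checks pass: Σm=0; 6 even; l₃=1∈[1,5].
(2·3+1)(2·2+1)(2·1+1) = 105
Δ: 4! 2! 0! / 7! → 1/105
sum: t=2:+1/4 = 1/4
3j²(3 2 1; 0 0 0) = Δ·Π!·Σ² = 3/35  (sign -1)
sum: t=4:+1/48 = 1/48
3j²(3 2 1; -3 2 1) = Δ·Π!·Σ² = 1/7  (sign +1)
combine: 4πI² = 105·3/35·1/7 = 9/7
take √, sign -1: I = -0.31986543
No selection rule forces the value: the integral is nonzero (none).

-0.319865 (none)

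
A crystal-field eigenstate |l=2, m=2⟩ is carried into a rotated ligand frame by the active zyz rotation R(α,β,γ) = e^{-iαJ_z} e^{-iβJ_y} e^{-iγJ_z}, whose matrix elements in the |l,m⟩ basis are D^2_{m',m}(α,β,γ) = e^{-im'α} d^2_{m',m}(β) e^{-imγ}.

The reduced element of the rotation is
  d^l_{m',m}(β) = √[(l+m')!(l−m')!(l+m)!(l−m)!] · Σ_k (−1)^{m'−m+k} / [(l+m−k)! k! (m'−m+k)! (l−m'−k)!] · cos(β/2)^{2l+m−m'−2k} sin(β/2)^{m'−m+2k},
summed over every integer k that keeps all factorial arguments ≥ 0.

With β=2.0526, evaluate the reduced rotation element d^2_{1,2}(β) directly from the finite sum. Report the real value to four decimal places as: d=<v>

d^2_{1,2}(β=2.0526) via the finite sum:
With c≡cos(β/2)=0.517987 and s≡sin(β/2)=0.855388, N=[6·1·24·1]^{1/2}=12.000000
k∈{1} keeps every argument non-negative
  k=1: (−1)^0·12.0000/(6)·0.5180^3·0.8554^1 = +0.237767
d^2_{1,2}(2.0526) = +0.237767

d=0.2378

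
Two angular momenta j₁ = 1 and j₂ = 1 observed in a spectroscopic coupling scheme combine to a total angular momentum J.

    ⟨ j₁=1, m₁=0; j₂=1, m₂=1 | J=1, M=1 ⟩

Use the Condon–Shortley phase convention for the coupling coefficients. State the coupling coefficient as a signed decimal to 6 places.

√[3·1!1!1!/4! · 1!1!2!0!2!0!] = √(1/2)
  +(−1)^1/∏(1,0,0,1,1,0)! = -1  (running -1)
⟨..|..⟩ = √(1/2)·(-1) = -0.707107

-0.707107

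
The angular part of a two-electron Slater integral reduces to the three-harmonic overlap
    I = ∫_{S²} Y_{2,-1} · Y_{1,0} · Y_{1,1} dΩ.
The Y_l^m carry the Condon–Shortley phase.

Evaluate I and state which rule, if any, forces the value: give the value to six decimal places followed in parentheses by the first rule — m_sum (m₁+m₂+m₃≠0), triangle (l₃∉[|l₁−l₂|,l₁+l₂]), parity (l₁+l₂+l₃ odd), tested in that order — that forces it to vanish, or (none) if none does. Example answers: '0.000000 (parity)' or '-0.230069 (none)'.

-0.218510 (none)

Checks pass: Σm=0; 4 even; l₃=1∈[1,3].
(2·2+1)(2·1+1)(2·1+1) = 45
Δ: 2! 2! 0! / 5! → 1/30
sum: t=1:−1/1 = -1/1
3j²(2 1 1; 0 0 0) = Δ·Π!·Σ² = 2/15  (sign +1)
sum: t=1:−1/2 = -1/2
3j²(2 1 1; -1 0 1) = Δ·Π!·Σ² = 1/10  (sign -1)
combine: 4πI² = 45·2/15·1/10 = 3/5
take √, sign -1: I = -0.21850969
No selection rule forces the value: the integral is nonzero (none).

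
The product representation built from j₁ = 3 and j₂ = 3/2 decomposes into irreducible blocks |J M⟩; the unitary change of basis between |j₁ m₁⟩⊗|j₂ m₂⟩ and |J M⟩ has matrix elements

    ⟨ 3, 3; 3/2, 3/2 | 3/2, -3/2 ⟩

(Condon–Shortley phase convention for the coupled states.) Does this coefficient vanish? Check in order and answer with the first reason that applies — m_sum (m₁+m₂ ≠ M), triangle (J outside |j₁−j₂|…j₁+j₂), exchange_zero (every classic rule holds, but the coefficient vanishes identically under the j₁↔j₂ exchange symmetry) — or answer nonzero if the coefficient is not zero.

m_sum

m-sum: m₁+m₂ = 3+3/2 = 9/2, M = -3/2  ✗ ⇒ coefficient is 0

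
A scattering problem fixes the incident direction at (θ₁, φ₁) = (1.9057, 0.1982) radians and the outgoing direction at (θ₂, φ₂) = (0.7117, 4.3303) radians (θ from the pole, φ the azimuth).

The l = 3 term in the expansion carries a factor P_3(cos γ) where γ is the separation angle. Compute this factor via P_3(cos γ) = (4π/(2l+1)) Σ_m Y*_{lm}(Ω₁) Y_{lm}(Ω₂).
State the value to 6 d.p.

Term-by-term m-sum for l=3 (normalisation 4π/7 = 1.795196):
  m=-3: Y*=+0.291153+0.196889i  Y=+0.105921-0.047878i  product +0.040266+0.006915i
  m=-2: Y*=-0.276384-0.115682i  Y=-0.238332-0.228426i  product +0.039446+0.090704i
  m=-1: Y*=-0.137611-0.027637i  Y=-0.146949+0.365692i  product +0.030328-0.046262i
  m=+0: Y*=+0.301713-0.000000i  Y=-0.037540+0.000000i  product -0.011326+0.000000i
  m=+1: Y*=+0.137611-0.027637i  Y=+0.146949+0.365692i  product +0.030328+0.046262i
  m=+2: Y*=-0.276384+0.115682i  Y=-0.238332+0.228426i  product +0.039446-0.090704i
  m=+3: Y*=-0.291153+0.196889i  Y=-0.105921-0.047878i  product +0.040266-0.006915i
Σ over m = +0.208755+0.000000i; ×(4π/7) → +0.374756+0.000000i. Real part: 0.374756

0.374756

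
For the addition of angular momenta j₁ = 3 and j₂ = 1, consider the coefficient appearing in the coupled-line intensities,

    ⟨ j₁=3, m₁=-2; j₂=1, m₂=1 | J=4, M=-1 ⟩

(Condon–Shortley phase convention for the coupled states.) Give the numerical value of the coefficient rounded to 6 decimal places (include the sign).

+0.327327

√[9·0!6!2!/9! · 1!5!2!0!3!5!] = √(43200/7)
  +(−1)^0/∏(0,0,5,2,1,0)! = 1/240  (running 1/240)
⟨..|..⟩ = √(43200/7)·(1/240) = +0.327327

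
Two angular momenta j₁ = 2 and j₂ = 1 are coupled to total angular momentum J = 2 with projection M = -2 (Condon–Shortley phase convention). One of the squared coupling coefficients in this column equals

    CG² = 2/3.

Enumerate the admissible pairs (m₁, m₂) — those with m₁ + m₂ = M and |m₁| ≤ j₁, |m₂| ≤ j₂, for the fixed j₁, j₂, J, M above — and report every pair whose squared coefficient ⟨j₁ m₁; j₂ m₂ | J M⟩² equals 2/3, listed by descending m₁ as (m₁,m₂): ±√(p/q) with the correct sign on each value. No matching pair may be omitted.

(-2,0): −√(2/3)

Admissible pairs with m₁+m₂ = M = -2: (-2,0), (-1,-1)
  (m₁,m₂)=(-1,-1): CG² = 1/3, CG = +√(1/3)
  (m₁,m₂)=(-2,0): CG² = 2/3, CG = −√(2/3)   ← matches the target
Pairs with CG² = 2/3: (-2,0): −√(2/3)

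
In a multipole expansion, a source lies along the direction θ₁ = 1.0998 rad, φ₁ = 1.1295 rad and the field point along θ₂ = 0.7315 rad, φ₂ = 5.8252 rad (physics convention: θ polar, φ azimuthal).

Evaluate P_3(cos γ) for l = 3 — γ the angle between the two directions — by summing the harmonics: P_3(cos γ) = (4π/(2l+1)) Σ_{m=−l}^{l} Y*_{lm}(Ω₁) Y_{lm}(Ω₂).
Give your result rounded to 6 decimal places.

Term-by-term m-sum for l=3 (normalisation 4π/7 = 1.795196):
  m=-3: Y*=-0.28628 - 0.07216j  Y=0.02432 + 0.12196j  product 0.00184 - 0.03667j
  m=-2: Y*=-0.23390 + 0.28444j  Y=0.20667 + 0.26916j  product -0.12490 - 0.00417j
  m=-1: Y*=0.00364 + 0.00770j  Y=0.34253 + 0.16885j  product -0.00005 + 0.00325j
  m=+0: Y*=-0.33367 + 0.00000j  Y=-0.06416 + 0.00000j  product 0.02141 + 0.00000j
  m=+1: Y*=-0.00364 + 0.00770j  Y=-0.34253 + 0.16885j  product -0.00005 - 0.00325j
  m=+2: Y*=-0.23390 - 0.28444j  Y=0.20667 - 0.26916j  product -0.12490 + 0.00417j
  m=+3: Y*=0.28628 - 0.07216j  Y=-0.02432 + 0.12196j  product 0.00184 + 0.03667j
Total Σ_m = -0.22483 + 0.00000j. Multiply by 1.795196: -0.40361 + 0.00000j. P_3(cos γ) = -0.403610

-0.403610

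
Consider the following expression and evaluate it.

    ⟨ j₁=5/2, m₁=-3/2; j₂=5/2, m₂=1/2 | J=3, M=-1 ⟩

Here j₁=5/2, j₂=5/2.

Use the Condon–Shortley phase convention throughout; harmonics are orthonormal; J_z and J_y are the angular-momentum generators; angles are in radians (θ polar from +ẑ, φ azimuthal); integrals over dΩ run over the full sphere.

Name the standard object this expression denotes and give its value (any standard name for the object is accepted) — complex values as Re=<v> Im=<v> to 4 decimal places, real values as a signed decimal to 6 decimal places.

Clebsch–Gordan coefficient, +√(1/30) ≈ +0.182574

This is a Clebsch–Gordan (vector-coupling) coefficient.
triangle: 2!×3!×3!/9! = 72/362880
(j±m)!: 1!×4!×3!×2!×2!×4! = 13824
prefactor² = (2J+1)×Δ×N² = 96/5
  k=1: −1/(1!×1!×3!×2!×0!×1!) = -1/12
  k=2: +1/(2!×0!×2!×1!×1!×2!) = 1/8
Σ = 1/24  ⇒  CG² = 96/5×(1/24)² = 1/30
CG = +√(1/30) = +0.182574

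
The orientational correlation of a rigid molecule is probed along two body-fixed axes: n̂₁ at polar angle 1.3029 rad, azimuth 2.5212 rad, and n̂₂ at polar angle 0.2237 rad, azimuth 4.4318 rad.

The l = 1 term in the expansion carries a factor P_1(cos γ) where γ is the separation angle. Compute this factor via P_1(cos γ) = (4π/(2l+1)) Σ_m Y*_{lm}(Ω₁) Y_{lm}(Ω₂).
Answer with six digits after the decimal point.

Summing Y*_{l m}(θ₁,φ₁)·Y_{l m}(θ₂,φ₂) over m ∈ [−1, 1]; prefactor 4π/(2·1+1) = 4.188790:
  m=-1: (-0.27108 + 0.19369j) × (-0.02122 + 0.07365j) = -0.00851 - 0.02408j  (running Σ = -0.00851 - 0.02408j)
  m=0: (0.12933 + 0.00000j) × (0.47643 + 0.00000j) = 0.06162 + 0.00000j  (running Σ = 0.05311 - 0.02408j)
  m=1: (0.27108 + 0.19369j) × (0.02122 + 0.07365j) = -0.00851 + 0.02408j  (running Σ = 0.04460 + 0.00000j)
Σ over m = 0.04460 + 0.00000j; ×(4π/3) → 0.18681 + 0.00000j. Real part: 0.186806

0.186806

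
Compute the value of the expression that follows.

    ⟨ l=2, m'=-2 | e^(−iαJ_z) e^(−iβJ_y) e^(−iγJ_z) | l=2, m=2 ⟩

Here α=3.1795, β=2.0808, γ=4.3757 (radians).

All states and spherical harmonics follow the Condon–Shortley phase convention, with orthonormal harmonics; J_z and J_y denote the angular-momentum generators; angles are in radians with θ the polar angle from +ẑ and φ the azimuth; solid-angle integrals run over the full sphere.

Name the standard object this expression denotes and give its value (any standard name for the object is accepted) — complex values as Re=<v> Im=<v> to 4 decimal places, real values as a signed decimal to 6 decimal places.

Wigner D-matrix element, Re=-0.4054 Im=-0.3771

This is a Wigner D-matrix element — the rotation-matrix element ⟨l m'| R(α,β,γ) |l m⟩ in the angular-momentum basis.
First d^2_{-2,2}(β=2.0808), then the phase factors e^{-i(-2)α} and e^{-i(2)γ}:
c=cos(2.080800/2)=0.505875, s=sin(2.080800/2)=0.862607; N=√[1·24·24·1]=24.000000
The bounds max(0,m−m')=4 and min(l+m,l−m')=4 give 1 term
  k=4: (−1)^0·24.0000/(24)·0.5059^0·0.8626^4 = +0.553670
d^2_{-2,2}(2.0808) = +0.553670
D = (+0.997127+0.075742i)·(+0.553670)·(-0.781720-0.623630i) = -0.405419-0.377076i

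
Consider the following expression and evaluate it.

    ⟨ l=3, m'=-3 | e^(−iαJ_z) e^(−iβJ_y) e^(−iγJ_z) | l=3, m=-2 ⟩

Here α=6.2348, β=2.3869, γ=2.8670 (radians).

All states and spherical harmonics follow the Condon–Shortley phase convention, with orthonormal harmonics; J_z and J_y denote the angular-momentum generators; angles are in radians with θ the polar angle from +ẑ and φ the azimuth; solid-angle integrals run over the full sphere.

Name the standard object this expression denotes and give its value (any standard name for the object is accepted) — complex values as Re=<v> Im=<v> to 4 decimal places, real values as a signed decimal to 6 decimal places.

Wigner D-matrix element, Re=0.0119 Im=-0.0099

This is a Wigner D-matrix element — the rotation-matrix element ⟨l m'| R(α,β,γ) |l m⟩ in the angular-momentum basis.
First d^3_{-3,-2}(β=2.3869), then the phase factors e^{-i(-3)α} and e^{-i(-2)γ}:
With c≡cos(β/2)=0.368455 and s≡sin(β/2)=0.929646, N=[1·720·1·120]^{1/2}=293.938769
k: max(0,(-2)−(-3))=1 … min(3+(-2),3−(-3))=1
  k=1: (−1)^0·293.9388/(120)·0.3685^5·0.9296^1 = +0.015464
d^3_{-3,-2}(2.3869) = +0.015464
Phases: e^{-i·(-3)·6.2348}=+0.989483-0.144647i, e^{-i·(-2)·2.8670}=+0.852950-0.521993i ⇒ D=+0.011883-0.009895i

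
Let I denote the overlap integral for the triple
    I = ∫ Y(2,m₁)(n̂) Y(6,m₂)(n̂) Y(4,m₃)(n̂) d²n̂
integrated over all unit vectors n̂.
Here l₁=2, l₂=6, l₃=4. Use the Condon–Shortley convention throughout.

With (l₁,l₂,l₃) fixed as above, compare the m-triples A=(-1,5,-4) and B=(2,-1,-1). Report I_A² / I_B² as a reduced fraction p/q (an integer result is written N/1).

33/7

l's match ⇒ only the (l;m) 3-j factors differ between A and B.
A: triangle coeff Δ(2,6,4) = 1/6435; Σ_t [3,3]: t=3:−1/241920 = -1/241920; (3j)²=1/39 [(2 6 4; -1 5 -4)], sign=-1
B: triangle coeff Δ(2,6,4) = 1/6435; Σ_t [0,0]: t=0:+1/17280 = 1/17280; (3j)²=7/1287 [(2 6 4; 2 -1 -1)], sign=-1
I_A²/I_B² = (1/39)/(7/1287) = 33/7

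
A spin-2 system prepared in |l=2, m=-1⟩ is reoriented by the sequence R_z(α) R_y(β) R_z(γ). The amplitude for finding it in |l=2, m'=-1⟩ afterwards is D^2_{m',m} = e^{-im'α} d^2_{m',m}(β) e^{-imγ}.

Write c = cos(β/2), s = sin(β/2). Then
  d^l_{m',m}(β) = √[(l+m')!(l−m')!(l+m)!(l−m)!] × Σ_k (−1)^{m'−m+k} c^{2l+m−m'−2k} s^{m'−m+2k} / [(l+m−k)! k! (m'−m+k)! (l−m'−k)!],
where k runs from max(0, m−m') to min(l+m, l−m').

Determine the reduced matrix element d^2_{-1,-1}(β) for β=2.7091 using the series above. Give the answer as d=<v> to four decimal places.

d^2_{-1,-1}(β=2.7091) via the finite sum:
c=cos(2.709100/2)=0.214565, s=sin(2.709100/2)=0.976710; N=√[1·6·1·6]=6.000000
k∈{0,1} keeps every argument non-negative
  k=0: (−1)^0·6.0000/(6)·0.2146^4·0.9767^0 = +0.002120
  k=1: (−1)^1·6.0000/(2)·0.2146^2·0.9767^2 = -0.131756
d^2_{-1,-1}(2.7091) = +0.002120 -0.131756 = -0.129636

d=-0.1296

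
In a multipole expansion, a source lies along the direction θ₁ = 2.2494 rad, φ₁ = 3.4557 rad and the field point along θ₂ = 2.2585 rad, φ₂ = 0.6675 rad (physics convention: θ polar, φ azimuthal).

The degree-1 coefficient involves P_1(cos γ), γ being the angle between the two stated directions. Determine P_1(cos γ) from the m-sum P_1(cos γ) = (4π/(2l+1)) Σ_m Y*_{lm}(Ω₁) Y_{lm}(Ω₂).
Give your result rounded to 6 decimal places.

-0.165896

Summing Y*_{l m}(θ₁,φ₁)·Y_{l m}(θ₂,φ₂) over m ∈ [−1, 1]; prefactor 4π/(2·1+1) = 4.188790:
  m=-1: Y*=(-0.255791, -0.083097)  Y=(0.209667, -0.165258)  product (-0.067363, 0.024849)
  m=+0: Y*=(-0.306699, -0.000000)  Y=(-0.310148, 0.000000)  product (0.095122, 0.000000)
  m=+1: Y*=(0.255791, -0.083097)  Y=(-0.209667, -0.165258)  product (-0.067363, -0.024849)
Total Σ_m = (-0.039605, 0.000000). Multiply by 4.188790: (-0.165896, 0.000000). P_1(cos γ) = -0.165896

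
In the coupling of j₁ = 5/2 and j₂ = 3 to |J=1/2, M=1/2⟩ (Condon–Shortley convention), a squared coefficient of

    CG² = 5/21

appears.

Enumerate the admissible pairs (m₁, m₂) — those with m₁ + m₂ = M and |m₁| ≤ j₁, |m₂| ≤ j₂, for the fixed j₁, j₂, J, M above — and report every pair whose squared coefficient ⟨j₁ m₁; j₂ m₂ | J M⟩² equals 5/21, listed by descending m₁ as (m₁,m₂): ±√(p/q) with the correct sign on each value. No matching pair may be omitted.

Admissible pairs with m₁+m₂ = M = 1/2: (-5/2,3), (-3/2,2), (-1/2,1), (1/2,0), (3/2,-1), (5/2,-2)
  (m₁,m₂)=(5/2,-2): CG² = 1/21, CG = +√(1/21)
  (m₁,m₂)=(3/2,-1): CG² = 2/21, CG = −√(2/21)
  (m₁,m₂)=(1/2,0): CG² = 1/7, CG = +√(1/7)
  (m₁,m₂)=(-1/2,1): CG² = 4/21, CG = −√(4/21)
  (m₁,m₂)=(-3/2,2): CG² = 5/21, CG = +√(5/21)   ← matches the target
  (m₁,m₂)=(-5/2,3): CG² = 2/7, CG = −√(2/7)
Pairs with CG² = 5/21: (-3/2,2): +√(5/21)

(-3/2,2): +√(5/21)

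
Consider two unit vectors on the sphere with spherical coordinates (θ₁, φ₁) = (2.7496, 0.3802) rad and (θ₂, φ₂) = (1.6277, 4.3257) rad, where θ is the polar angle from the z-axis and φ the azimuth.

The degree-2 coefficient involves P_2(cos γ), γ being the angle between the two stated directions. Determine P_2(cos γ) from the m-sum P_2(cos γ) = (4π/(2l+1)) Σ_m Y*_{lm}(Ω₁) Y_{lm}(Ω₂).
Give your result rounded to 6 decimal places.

-0.432519

Expand P_2 via completeness: Σ_{m} conj(Y_{2,m}) at Ω₁ times Y_{2,m} at Ω₂ —
  [-2]  conj(Y_{2,-2})(Ω₁) = +0.040848+0.038855i ; Y_{2,-2}(Ω₂) = -0.275506-0.268962i ; Δ = -0.000803-0.021691i
  [-1]  conj(Y_{2,-1})(Ω₁) = -0.253274-0.101220i ; Y_{2,-1}(Ω₂) = +0.016543-0.040627i ; Δ = -0.008302+0.008615i
  [+0]  conj(Y_{2,0})(Ω₁) = +0.492691-0.000000i ; Y_{2,0}(Ω₂) = -0.312331+0.000000i ; Δ = -0.153883+0.000000i
  [+1]  conj(Y_{2,1})(Ω₁) = +0.253274-0.101220i ; Y_{2,1}(Ω₂) = -0.016543-0.040627i ; Δ = -0.008302-0.008615i
  [+2]  conj(Y_{2,2})(Ω₁) = +0.040848-0.038855i ; Y_{2,2}(Ω₂) = -0.275506+0.268962i ; Δ = -0.000803+0.021691i
Accumulated sum -0.172094+0.000000i; after 4π/(2l+1) scaling, -0.432519+0.000000i ⇒ P_2 = -0.432519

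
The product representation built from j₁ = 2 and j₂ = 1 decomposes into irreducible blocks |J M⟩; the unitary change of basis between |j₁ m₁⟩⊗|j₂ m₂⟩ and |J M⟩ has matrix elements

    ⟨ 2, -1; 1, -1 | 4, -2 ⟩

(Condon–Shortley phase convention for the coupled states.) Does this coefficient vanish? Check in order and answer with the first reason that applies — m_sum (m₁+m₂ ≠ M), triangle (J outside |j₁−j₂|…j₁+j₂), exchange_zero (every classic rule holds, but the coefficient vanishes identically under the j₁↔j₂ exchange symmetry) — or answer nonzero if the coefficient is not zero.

triangle

m-sum: m₁+m₂ = -1+(-1) = -2, M = -2  ✓
triangle: need |j₁−j₂| ≤ J ≤ j₁+j₂, i.e. J ∈ [1, 3]; J = 4 is outside ✗ ⇒ coefficient is 0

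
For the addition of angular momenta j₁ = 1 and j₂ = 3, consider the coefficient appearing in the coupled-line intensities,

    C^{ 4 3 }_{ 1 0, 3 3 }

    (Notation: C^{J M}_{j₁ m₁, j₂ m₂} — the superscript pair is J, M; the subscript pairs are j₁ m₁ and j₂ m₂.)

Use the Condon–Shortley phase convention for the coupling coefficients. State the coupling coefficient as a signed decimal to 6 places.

j₁+j₂−J=0  J+j₁−j₂=2  J−j₁+j₂=6  j₁+j₂+J+1=9
(j₁±m₁, j₂±m₂, J±M) = (1,1,6,0,7,1)
P² = 129600
sum k=0..0:
  [0] +1/720 = 1/720
S = 1/720
C² = P²·S² = 1/4 ; C = +0.500000

+0.500000  (= +√(1/4))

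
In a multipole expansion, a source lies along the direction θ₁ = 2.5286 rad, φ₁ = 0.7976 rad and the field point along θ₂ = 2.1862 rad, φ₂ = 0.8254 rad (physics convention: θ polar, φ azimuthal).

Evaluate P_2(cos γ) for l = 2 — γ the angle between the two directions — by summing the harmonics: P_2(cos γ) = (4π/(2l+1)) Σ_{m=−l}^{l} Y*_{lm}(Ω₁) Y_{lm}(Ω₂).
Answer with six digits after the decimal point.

0.830396

Term-by-term m-sum for l=2 (normalisation 4π/5 = 2.513274):
  term(m=-2) = +0.032877-0.001830i   from Y*(Ω₁)=-0.003120+0.127815i, Y(Ω₂)=-0.020582-0.256720i
  term(m=-1) = +0.132336-0.003680i   from Y*(Ω₁)=-0.253904-0.260177i, Y(Ω₂)=-0.246998+0.267594i
  term(m=+0) = -0.000022+0.000000i   from Y*(Ω₁)=+0.317608-0.000000i, Y(Ω₂)=-0.000068+0.000000i
  term(m=+1) = +0.132336+0.003680i   from Y*(Ω₁)=+0.253904-0.260177i, Y(Ω₂)=+0.246998+0.267594i
  term(m=+2) = +0.032877+0.001830i   from Y*(Ω₁)=-0.003120-0.127815i, Y(Ω₂)=-0.020582+0.256720i
Σ over m = +0.330404+0.000000i; ×(4π/5) → +0.830396+0.000000i. Real part: 0.830396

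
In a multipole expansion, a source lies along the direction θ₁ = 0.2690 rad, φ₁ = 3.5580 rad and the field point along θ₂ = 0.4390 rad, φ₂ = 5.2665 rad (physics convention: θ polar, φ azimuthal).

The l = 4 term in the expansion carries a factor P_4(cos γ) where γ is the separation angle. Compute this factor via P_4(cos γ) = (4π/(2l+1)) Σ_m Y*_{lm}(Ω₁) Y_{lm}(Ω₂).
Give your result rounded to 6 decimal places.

-0.018698

Expand P_4 via completeness: Σ_{m} conj(Y_{4,m}) at Ω₁ times Y_{4,m} at Ω₂ —
  [-4]  conj(Y_{4,-4})(Ω₁) = (-0.000209, 0.002198) ; Y_{4,-4}(Ω₂) = (-0.008690, -0.011535) ; Δ = (0.000027, -0.000017)
  [-3]  conj(Y_{4,-3})(Ω₁) = (-0.007159, -0.021490) ; Y_{4,-3}(Ω₂) = (-0.086631, 0.007952) ; Δ = (0.000791, 0.001805)
  [-2]  conj(Y_{4,-2})(Ω₁) = (0.087522, 0.096242) ; Y_{4,-2}(Ω₂) = (-0.127707, 0.256101) ; Δ = (-0.035825, 0.010124)
  [-1]  conj(Y_{4,-1})(Ω₁) = (-0.388600, -0.171866) ; Y_{4,-1}(Ω₂) = (0.261977, 0.423380) ; Δ = (-0.029040, -0.209550)
  [+0]  conj(Y_{4,0})(Ω₁) = (0.565880, -0.000000) ; Y_{4,0}(Ω₂) = (0.202694, 0.000000) ; Δ = (0.114701, 0.000000)
  [+1]  conj(Y_{4,1})(Ω₁) = (0.388600, -0.171866) ; Y_{4,1}(Ω₂) = (-0.261977, 0.423380) ; Δ = (-0.029040, 0.209550)
  [+2]  conj(Y_{4,2})(Ω₁) = (0.087522, -0.096242) ; Y_{4,2}(Ω₂) = (-0.127707, -0.256101) ; Δ = (-0.035825, -0.010124)
  [+3]  conj(Y_{4,3})(Ω₁) = (0.007159, -0.021490) ; Y_{4,3}(Ω₂) = (0.086631, 0.007952) ; Δ = (0.000791, -0.001805)
  [+4]  conj(Y_{4,4})(Ω₁) = (-0.000209, -0.002198) ; Y_{4,4}(Ω₂) = (-0.008690, 0.011535) ; Δ = (0.000027, 0.000017)
Σ over m = (-0.013392, -0.000000); ×(4π/9) → (-0.018698, -0.000000). Real part: -0.018698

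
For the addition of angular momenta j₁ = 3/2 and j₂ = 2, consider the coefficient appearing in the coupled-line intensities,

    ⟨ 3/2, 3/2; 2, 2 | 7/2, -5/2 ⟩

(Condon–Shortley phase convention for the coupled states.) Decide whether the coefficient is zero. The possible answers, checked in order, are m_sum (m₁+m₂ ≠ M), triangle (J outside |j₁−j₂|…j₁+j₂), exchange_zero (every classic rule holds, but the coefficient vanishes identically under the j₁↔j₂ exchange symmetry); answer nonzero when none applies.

m-sum: m₁+m₂ = 3/2+2 = 7/2, M = -5/2  ✗ ⇒ coefficient is 0

m_sum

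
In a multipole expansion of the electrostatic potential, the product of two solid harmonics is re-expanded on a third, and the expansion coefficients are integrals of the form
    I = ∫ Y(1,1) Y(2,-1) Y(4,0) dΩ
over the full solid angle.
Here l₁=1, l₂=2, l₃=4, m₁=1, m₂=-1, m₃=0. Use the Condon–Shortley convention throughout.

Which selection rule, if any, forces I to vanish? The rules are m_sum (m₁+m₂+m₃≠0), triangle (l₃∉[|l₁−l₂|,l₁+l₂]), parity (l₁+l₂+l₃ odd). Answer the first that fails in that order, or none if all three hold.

Σmᵢ = 0  ✓
l₃∈[|l₁−l₂|,l₁+l₂]=[1,3] required, l₃=4 fails  ✗
Σlᵢ = 7 ⇒ odd

triangle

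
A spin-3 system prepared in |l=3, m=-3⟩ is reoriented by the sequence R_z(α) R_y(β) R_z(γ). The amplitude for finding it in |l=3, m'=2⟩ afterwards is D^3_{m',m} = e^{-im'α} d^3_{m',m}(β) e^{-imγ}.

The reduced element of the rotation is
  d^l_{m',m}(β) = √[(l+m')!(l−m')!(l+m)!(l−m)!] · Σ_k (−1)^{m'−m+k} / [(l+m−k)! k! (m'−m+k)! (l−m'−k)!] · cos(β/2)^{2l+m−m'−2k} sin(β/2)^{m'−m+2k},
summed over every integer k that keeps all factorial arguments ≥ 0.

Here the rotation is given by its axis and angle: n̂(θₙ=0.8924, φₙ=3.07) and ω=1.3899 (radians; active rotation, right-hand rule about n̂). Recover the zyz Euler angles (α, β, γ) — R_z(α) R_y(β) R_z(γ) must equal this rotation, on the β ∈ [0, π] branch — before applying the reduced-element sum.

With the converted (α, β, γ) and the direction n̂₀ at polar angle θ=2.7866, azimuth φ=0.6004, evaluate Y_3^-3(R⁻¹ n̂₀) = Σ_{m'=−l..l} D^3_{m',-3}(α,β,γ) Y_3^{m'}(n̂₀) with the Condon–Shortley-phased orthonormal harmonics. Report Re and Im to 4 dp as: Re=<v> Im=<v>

Axis–angle → zyz. n̂ = (sinθₙcosφₙ, sinθₙsinφₙ, cosθₙ) = (-0.776586, +0.055693, +0.627545), ω = 1.3899.
R = I cosω + sinω [n̂]ₓ + (1−cosω) n̂n̂ᵀ gives
  R = [+0.674495, -0.652775, -0.344880; +0.581836, +0.182455, +0.792576; -0.454448, -0.735252, +0.502873]
β = atan2(√(R₁₃²+R₂₃²), R₃₃) = 1.043877; α = atan2(R₂₃, R₁₃) mod 2π = 1.981222; γ = atan2(R₃₂, −R₃₁) mod 2π = 5.266000
Need the full column D^3_{m',-3} for m'=−3..3 at α=1.9812, β=1.0439, γ=5.2660.
cos(β/2)=0.866854, sin(β/2)=0.498561
d^3_{-3,-3}: single k=0 term ⇒ +0.424304;  D = -0.411168+0.104761i
d^3_{-2,-3}: single k=0 term ⇒ -0.597757;  D = -0.366451-0.472258i
d^3_{-1,-3}: single k=0 term ⇒ +0.543585;  D = +0.260830-0.476920i
d^3_{0,-3}: single k=0 term ⇒ -0.361002;  D = +0.359540+0.032460i
d^3_{1,-3}: single k=0 term ⇒ +0.179810;  D = +0.056628+0.170660i
d^3_{2,-3}: single k=0 term ⇒ -0.065406;  D = -0.048703+0.043657i
d^3_{3,-3}: single k=0 term ⇒ +0.015357;  D = -0.013962-0.006396i
Y_3^{m'}(θ=2.7866,φ=0.6004) and Σ D·Y over m':
  (-0.4112+0.1048i)·(-0.0040-0.0171i)  (-0.3665-0.4723i)·(-0.0419+0.1079i)  (+0.2608-0.4769i)·(+0.3148-0.2155i)  (+0.3595+0.0325i)·(-0.4884+0.0000i)  (+0.0566+0.1707i)·(-0.3148-0.2155i)  (-0.0487+0.0437i)·(-0.0419-0.1079i)  (-0.0140-0.0064i)·(+0.0040-0.0171i)
Y_3^-3(R⁻¹ n̂) = -0.101014-0.297650i

Re=-0.1010 Im=-0.2977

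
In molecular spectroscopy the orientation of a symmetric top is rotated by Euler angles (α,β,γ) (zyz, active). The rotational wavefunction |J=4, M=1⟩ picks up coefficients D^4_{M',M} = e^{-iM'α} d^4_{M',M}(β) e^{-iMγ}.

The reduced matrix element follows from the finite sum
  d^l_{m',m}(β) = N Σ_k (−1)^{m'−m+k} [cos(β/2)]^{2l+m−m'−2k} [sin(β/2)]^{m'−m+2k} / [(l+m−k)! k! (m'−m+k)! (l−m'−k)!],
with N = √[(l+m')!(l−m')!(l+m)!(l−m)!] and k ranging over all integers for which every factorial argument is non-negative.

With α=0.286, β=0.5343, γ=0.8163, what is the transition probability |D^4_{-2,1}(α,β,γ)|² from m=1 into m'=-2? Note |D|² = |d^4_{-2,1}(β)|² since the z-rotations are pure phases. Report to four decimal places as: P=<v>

Split into d^4_{-2,1}(β=0.5343) × two z-phases.
Half-angle: c=0.964527, s=0.263984. N=√(2·720·120·6)=1018.233765
The bounds max(0,m−m')=3 and min(l+m,l−m')=5 give 3 terms
  k=3: (−1)^0·1018.2338/(72)·0.9645^5·0.2640^3 = +0.217179
  k=4: (−1)^1·1018.2338/(48)·0.9645^3·0.2640^5 = -0.024403
  k=5: (−1)^2·1018.2338/(240)·0.9645^1·0.2640^7 = +0.000366
d^4_{-2,1}(0.5343) = +0.217179 -0.024403 +0.000366 = +0.193142
|D^4_{-2,1}|² = |d^4_{-2,1}(β)|² = (+0.193142)² = 0.037304 (the z-rotation phases have unit modulus)

P=0.0373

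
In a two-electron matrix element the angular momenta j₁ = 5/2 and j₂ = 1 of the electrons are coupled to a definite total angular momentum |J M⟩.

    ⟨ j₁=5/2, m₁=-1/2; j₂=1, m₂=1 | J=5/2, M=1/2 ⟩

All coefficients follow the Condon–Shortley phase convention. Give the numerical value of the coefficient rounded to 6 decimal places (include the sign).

j₁+j₂−J=1  J+j₁−j₂=4  J−j₁+j₂=1  j₁+j₂+J+1=7
(j₁±m₁, j₂±m₂, J±M) = (2,3,2,0,3,2)
P² = 288/35
sum k=1..1:
  [1] −1/4 = -1/4
S = -1/4
C² = P²·S² = 18/35 ; C = -0.717137

-0.717137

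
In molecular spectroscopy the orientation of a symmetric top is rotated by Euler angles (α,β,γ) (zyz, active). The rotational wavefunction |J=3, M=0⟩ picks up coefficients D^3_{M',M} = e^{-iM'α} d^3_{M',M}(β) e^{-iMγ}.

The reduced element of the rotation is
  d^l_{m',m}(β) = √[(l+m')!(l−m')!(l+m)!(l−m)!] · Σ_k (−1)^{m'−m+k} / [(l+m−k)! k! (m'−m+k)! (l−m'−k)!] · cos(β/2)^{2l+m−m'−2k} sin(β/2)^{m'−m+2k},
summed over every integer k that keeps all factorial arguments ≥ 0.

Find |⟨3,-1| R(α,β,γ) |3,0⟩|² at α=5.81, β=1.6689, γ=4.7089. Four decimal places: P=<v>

Split into d^3_{-1,0}(β=1.6689) × two z-phases.
Half-angle: c=0.671585, s=0.740927. N=√(2·24·6·6)=41.569219
Admissible k: 1..3 (factorial args all ≥0)
  k=1: (−1)^0·41.5692/(12)·0.6716^5·0.7409^1 = +0.350649
  k=2: (−1)^1·41.5692/(4)·0.6716^3·0.7409^3 = -1.280390
  k=3: (−1)^2·41.5692/(12)·0.6716^1·0.7409^5 = +0.519481
d^3_{-1,0}(1.6689) = +0.350649 -1.280390 +0.519481 = -0.410260
|D^3_{-1,0}|² = |d^3_{-1,0}(β)|² = (-0.410260)² = 0.168313 (the z-rotation phases have unit modulus)

P=0.1683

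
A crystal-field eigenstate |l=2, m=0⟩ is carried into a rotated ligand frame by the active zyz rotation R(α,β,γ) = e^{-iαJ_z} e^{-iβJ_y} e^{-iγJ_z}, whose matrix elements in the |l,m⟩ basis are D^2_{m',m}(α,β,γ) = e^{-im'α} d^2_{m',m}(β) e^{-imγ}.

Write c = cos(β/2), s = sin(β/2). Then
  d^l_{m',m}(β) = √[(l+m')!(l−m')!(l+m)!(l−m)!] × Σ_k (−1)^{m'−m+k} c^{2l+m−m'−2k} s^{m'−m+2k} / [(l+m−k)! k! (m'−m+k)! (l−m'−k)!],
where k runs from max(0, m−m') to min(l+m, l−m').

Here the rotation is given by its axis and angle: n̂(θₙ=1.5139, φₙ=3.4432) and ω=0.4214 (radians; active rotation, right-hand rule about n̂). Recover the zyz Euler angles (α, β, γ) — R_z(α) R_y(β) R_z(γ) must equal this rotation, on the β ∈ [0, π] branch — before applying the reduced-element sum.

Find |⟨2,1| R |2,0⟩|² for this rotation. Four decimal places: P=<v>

Axis–angle → zyz. n̂ = (sinθₙcosφₙ, sinθₙsinφₙ, cosθₙ) = (-0.953315, -0.296575, +0.056866), ω = 0.4214.
R = I cosω + sinω [n̂]ₓ + (1−cosω) n̂n̂ᵀ gives
  R = [+0.992022, +0.001474, -0.126053; +0.047994, +0.920212, +0.388467; +0.116568, -0.391418, +0.912800]
β = atan2(√(R₁₃²+R₂₃²), R₃₃) = 0.420708; α = atan2(R₂₃, R₁₃) mod 2π = 1.884565; γ = atan2(R₃₂, −R₃₁) mod 2π = 4.422943
Split into d^2_{1,0}(β=0.4207) × two z-phases.
c=cos(0.420708/2)=0.977957, s=sin(0.420708/2)=0.208806; N=√[6·1·2·2]=4.898979
k∈{0,1} keeps every argument non-negative
  k=0: (−1)^1·4.8990/(2)·0.9780^3·0.2088^1 = -0.478386
  k=1: (−1)^2·4.8990/(2)·0.9780^1·0.2088^3 = +0.021808
d^2_{1,0}(0.4207) = -0.478386 +0.021808 = -0.456577
|D^2_{1,0}|² = |d^2_{1,0}(β)|² = (-0.456577)² = 0.208463 (the z-rotation phases have unit modulus)

P=0.2085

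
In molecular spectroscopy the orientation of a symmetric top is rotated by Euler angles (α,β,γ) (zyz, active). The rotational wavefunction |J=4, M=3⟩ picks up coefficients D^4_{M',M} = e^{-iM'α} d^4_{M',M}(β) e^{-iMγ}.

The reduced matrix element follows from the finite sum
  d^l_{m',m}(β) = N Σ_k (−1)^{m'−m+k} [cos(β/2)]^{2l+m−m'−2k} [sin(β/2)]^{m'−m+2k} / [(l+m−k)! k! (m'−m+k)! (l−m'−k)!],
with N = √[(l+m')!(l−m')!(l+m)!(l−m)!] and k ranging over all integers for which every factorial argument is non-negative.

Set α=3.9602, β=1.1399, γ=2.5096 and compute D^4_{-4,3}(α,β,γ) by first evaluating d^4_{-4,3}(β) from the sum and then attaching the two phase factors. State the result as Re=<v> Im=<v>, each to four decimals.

Re=-0.0140 Im=0.0284

First d^4_{-4,3}(β=1.1399), then the phase factors e^{-i(-4)α} and e^{-i(3)γ}:
With c≡cos(β/2)=0.841928 and s≡sin(β/2)=0.539590, N=[1·40320·5040·1]^{1/2}=14255.272709
Admissible k: 7..7 (factorial args all ≥0)
  k=7: (−1)^0·14255.2727/(5040)·0.8419^1·0.5396^7 = +0.031715
d^4_{-4,3}(1.1399) = +0.031715
D = (-0.991190-0.132446i)·(+0.031715)·(+0.319481-0.947593i) = -0.014024+0.028446i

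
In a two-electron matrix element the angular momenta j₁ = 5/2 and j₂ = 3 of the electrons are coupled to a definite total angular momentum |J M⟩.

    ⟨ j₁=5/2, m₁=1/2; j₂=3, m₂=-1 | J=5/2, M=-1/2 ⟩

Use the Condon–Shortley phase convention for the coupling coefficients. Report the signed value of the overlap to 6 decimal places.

√[6·3!2!3!/9! · 3!2!2!4!2!3!] = √(288/35)
  +(−1)^0/∏(0,3,2,2,0,1)! = 1/24  (running 1/24)
  +(−1)^1/∏(1,2,1,1,1,2)! = -1/4  (running -5/24)
  +(−1)^2/∏(2,1,0,0,2,3)! = 1/24  (running -1/6)
⟨..|..⟩ = √(288/35)·(-1/6) = -0.478091

−√(8/35) ≈ -0.478091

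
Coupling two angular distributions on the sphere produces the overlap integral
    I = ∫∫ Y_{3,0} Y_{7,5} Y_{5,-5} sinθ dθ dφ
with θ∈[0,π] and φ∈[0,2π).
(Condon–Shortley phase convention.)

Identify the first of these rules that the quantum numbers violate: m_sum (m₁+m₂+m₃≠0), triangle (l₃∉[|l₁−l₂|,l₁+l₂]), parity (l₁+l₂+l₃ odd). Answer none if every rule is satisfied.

parity

m₁+m₂+m₃ = 0 + 5 − 5 = 0  ✓
triangle: |3−7|=4 ≤ l₃=5 ≤ 3+7=10  ✓
parity: l₁+l₂+l₃ = 15 is odd  ✗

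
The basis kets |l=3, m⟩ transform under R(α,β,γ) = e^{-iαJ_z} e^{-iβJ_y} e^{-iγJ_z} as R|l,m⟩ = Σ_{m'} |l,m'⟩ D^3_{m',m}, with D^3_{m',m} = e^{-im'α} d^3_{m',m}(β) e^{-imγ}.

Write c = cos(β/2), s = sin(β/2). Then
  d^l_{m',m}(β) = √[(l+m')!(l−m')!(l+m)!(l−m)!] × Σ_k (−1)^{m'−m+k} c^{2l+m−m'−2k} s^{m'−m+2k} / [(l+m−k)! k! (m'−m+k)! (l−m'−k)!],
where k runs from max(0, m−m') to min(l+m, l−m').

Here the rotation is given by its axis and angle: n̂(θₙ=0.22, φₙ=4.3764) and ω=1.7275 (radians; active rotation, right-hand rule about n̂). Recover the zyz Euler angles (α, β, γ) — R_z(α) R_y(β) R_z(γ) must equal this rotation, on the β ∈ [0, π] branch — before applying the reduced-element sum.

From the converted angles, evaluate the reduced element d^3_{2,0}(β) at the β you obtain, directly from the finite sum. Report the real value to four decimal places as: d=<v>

d=0.1386

Axis–angle → zyz. n̂ = (sinθₙcosφₙ, sinθₙsinφₙ, cosθₙ) = (-0.071951, -0.206027, +0.975897), ω = 1.7275.
R = I cosω + sinω [n̂]ₓ + (1−cosω) n̂n̂ᵀ gives
  R = [-0.150078, -0.946803, -0.284678; +0.981077, -0.106991, -0.161370; +0.122328, -0.303509, +0.944943]
β = atan2(√(R₁₃²+R₂₃²), R₃₃) = 0.333375; α = atan2(R₂₃, R₁₃) mod 2π = 3.657282; γ = atan2(R₃₂, −R₃₁) mod 2π = 4.329260
d^3_{2,0}(β=0.3334) via the finite sum:
With c≡cos(β/2)=0.986140 and s≡sin(β/2)=0.165916, N=[120·1·6·6]^{1/2}=65.726707
k: max(0,(0)−(2))=0 … min(3+(0),3−(2))=1
  k=0: (−1)^2·65.7267/(12)·0.9861^4·0.1659^2 = +0.142591
  k=1: (−1)^3·65.7267/(12)·0.9861^2·0.1659^4 = -0.004036
d^3_{2,0}(0.3334) = +0.142591 -0.004036 = +0.138555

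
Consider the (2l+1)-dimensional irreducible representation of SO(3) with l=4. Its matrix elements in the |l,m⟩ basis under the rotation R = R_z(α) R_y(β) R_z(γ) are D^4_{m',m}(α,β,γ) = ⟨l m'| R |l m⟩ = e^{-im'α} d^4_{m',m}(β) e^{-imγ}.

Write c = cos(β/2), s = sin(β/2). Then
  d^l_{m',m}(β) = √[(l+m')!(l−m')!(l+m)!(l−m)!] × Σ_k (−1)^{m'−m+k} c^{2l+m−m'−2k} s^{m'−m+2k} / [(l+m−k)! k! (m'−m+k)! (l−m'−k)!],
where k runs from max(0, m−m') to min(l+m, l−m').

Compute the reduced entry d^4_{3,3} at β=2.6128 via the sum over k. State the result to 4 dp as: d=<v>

d=-0.0021

d^4_{3,3}(β=2.6128) via the finite sum:
With c≡cos(β/2)=0.261327 and s≡sin(β/2)=0.965250, N=[5040·1·5040·1]^{1/2}=5040.000000
The bounds max(0,m−m')=0 and min(l+m,l−m')=1 give 2 terms
  k=0: (−1)^0·5040.0000/(5040)·0.2613^8·0.9653^0 = +0.000022
  k=1: (−1)^1·5040.0000/(720)·0.2613^6·0.9653^2 = -0.002077
d^4_{3,3}(2.6128) = +0.000022 -0.002077 = -0.002055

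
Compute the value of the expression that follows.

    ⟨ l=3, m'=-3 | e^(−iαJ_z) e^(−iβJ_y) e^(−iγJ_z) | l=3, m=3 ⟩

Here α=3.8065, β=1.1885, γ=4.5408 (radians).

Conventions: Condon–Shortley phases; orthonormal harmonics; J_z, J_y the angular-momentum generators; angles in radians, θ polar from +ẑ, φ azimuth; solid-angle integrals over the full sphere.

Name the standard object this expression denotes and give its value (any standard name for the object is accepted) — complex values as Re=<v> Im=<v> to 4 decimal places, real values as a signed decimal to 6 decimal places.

This is a Wigner D-matrix element — the rotation-matrix element ⟨l m'| R(α,β,γ) |l m⟩ in the angular-momentum basis.
First d^3_{-3,3}(β=1.1885), then the phase factors e^{-i(-3)α} and e^{-i(3)γ}:
Half-angle: c=0.828569, s=0.559887. N=√(1·720·720·1)=720.000000
k∈{6} keeps every argument non-negative
  k=6: (−1)^0·720.0000/(720)·0.8286^0·0.5599^6 = +0.030804
d^3_{-3,3}(1.1885) = +0.030804
Phases: e^{-i·(-3)·3.8065}=+0.411342-0.911481i, e^{-i·(3)·4.5408}=+0.492332-0.870407i ⇒ D=-0.018200-0.024852i

Wigner D-matrix element, Re=-0.0182 Im=-0.0249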